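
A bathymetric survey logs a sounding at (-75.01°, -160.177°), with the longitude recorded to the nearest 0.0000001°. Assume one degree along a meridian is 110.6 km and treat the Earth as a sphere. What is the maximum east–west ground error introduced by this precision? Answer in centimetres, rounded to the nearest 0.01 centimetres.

0.14 centimetres

Rounding to 7 decimal places leaves the longitude within ±5e-08° of the true value.
One degree of longitude at 75.01° is 110600 × cos 75.01° ≈ 110600 × 0.2587 = 28606.7 m.
East–west error: 5e-08° × 28606.7 m/° ≈ 0.00143034 m.
That is 0.00143034 m = 0.14303 cm.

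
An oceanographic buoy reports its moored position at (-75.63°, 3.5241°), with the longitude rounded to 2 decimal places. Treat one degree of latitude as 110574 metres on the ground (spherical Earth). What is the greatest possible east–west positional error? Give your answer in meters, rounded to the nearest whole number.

137 meters

Rounding to 2 decimal places leaves the longitude within ±0.005° of the true value.
One degree of longitude at 75.63° is 110574 × cos 75.63° ≈ 110574 × 0.2482 = 27442.6 m.
East–west error: 0.005° × 27442.6 m/° ≈ 137.213 m.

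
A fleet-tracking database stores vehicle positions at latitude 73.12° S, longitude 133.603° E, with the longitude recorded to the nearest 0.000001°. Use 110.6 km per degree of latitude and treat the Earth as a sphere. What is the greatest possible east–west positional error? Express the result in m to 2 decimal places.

Rounding to 6 decimal places leaves the longitude within ±5e-07° of the true value.
One degree of longitude at 73.12° is 110600 × cos 73.12° ≈ 110600 × 0.2904 = 32114.7 m.
East–west error: 5e-07° × 32114.7 m/° ≈ 0.0160574 m.

0.02 m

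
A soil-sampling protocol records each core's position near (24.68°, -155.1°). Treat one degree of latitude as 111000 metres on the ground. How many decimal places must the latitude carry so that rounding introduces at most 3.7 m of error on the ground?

One degree of latitude covers 111000 m.
N decimal places → at most half a unit in the last place, 0.5 × 10⁻ᴺ° = 111000/2 × 10⁻ᴺ m.
Need 0.5 × 111000 × 10⁻ᴺ ≤ 3.7 → 10⁻ᴺ ≤ 6.667e-05, so N ≥ 4.18.
So 5 decimal places suffice (0.555 m); 4 would allow up to 5.55 m.

5 decimal places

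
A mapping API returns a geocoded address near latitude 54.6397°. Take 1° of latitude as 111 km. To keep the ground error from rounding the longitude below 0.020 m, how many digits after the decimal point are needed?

7

At 54.6397° one degree of longitude covers 111000 × cos 54.6397° ≈ 111000 × 0.5787 ≈ 64237.5 m.
With N decimal places the half-ulp bound is 0.5·10⁻ᴺ°, or 0.5·10⁻ᴺ × 64237.5 m on the ground.
Setting 32118.8 × 10⁻ᴺ ≤ 0.020 gives 10ᴺ ≥ 1.606e+06, i.e. N ≥ 6.21.
So 7 decimal places suffice (0.00321 m); 6 would allow up to 0.0321 m.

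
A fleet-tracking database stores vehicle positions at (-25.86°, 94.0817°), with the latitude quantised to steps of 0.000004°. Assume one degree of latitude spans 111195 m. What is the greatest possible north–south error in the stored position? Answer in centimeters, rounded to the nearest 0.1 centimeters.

22.2 centimeters

With a 0.000004° grid the true value lies within half a step, ±0.000004°/2 = ±2e-06°, of the stored one.
North–south distance: 2e-06° × 111195 m/° = 0.22239 m.
That is 0.22239 m = 22.239 cm.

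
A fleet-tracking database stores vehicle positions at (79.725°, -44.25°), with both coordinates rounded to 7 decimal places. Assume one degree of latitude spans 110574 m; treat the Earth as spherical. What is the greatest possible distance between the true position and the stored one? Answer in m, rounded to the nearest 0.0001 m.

0.0056 m

Rounding to 7 decimal places leaves each coordinate within ±5e-08° of the true value.
Latitude error → 5e-08 × 110574 = 0.0055287 m along the meridian.
Longitude error → 5e-08 × 110574 × cos 79.725° = 5e-08 × 110574 × 0.1784 ≈ 0.00098617 m.
Worst case both components are at the extreme and orthogonal: √(0.0055287² + 0.00098617²) ≈ 0.00561596 m.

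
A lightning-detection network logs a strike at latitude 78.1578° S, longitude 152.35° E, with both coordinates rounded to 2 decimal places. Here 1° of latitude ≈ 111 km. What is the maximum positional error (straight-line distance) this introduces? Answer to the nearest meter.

567 meters

Rounding to 2 decimal places leaves each coordinate within ±0.005° of the true value.
N–S: 0.005° × 111000 m/° = 555 m.
Longitude error → 0.005 × 111000 × cos 78.1578° = 0.005 × 111000 × 0.2052 ≈ 113.895 m.
Combining orthogonally: (555² + 113.895²)^½ ≈ 566.566 m.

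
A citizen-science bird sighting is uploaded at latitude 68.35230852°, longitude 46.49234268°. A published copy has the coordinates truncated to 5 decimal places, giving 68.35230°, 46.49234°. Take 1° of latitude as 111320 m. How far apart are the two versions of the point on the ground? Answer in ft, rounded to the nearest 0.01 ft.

3.13 ft

Δlat = 68.35230852 − 68.35230 = +0.00000852°; Δlon = 46.49234268 − 46.49234 = +0.00000268°.
N–S: 0.00000852° × 111320 m/° = 0.948446 m.
East–west at this latitude: 0.00000268° × 111320 × cos 68.3523° ≈ 0.00000268 × 41065.8 = 0.110056 m.
Combined displacement = (0.948446² + 0.110056²)^½ ≈ 0.95481 m.
In feet: 0.95481 m ÷ 0.3048 ≈ 3.1326 ft.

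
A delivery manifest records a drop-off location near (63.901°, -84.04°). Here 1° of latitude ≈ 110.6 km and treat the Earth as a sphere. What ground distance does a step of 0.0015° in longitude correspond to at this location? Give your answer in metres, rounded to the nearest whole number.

73 metres

0.0015° of longitude at 63.901° is 0.0015 × 110600 × cos 63.901° ≈ 0.0015 × 48655.5 = 72.9833 m.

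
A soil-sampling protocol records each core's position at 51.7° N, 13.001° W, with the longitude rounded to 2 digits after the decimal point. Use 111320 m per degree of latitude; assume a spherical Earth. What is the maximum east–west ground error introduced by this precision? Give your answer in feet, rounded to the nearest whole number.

Rounding to 2 decimal places leaves the longitude within ±0.005° of the true value.
Parallels shrink by cos φ, so at 51.7° a degree of longitude is 111320 × 0.6198 ≈ 68993.8 m.
Maximum E–W displacement: 0.005 × 68993.8 = 344.969 m.
Converting: 344.969 m × 3.2808 ft/m ≈ 1131.8 ft.

1132 feet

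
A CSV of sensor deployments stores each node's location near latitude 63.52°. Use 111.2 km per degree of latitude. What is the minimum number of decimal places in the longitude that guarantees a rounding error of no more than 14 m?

4 decimal places

At 63.52° one degree of longitude covers 111200 × cos 63.52° ≈ 111200 × 0.4459 ≈ 49582.5 m.
Rounding to N decimal places gives at most 0.5 × 10⁻ᴺ degrees of error, i.e. 0.5 × 10⁻ᴺ × 49582.5 m.
Setting 24791.2 × 10⁻ᴺ ≤ 14 gives 10ᴺ ≥ 1771, i.e. N ≥ 3.25.
At 3 places the error can reach 24.8 m, but 4 places keeps it to 2.48 m.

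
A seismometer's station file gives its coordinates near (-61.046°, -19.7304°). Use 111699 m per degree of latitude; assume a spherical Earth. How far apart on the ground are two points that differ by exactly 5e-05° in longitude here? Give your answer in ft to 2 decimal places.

One degree of longitude here spans 111699 × cos 61.046° = 111699 × 0.4841 ≈ 54074.3 m; 5e-05° of that is 2.70371 m.
Converting: 2.70371 m × 3.2808 ft/m ≈ 8.8705 ft.

8.87 ft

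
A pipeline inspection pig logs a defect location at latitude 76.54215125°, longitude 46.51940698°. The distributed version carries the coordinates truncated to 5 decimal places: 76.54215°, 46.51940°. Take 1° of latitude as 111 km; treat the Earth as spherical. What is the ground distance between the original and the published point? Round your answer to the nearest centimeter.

Δlat = 76.54215125 − 76.54215 = +0.00000125°; Δlon = 46.51940698 − 46.51940 = +0.00000698°.
North–south shift: 0.00000125 × 111000 = 0.13875 m.
E–W at 76.5422°: 0.00000698° × 111000 × cos 76.5422° = 0.00000698 × 111000 × 0.2327 ≈ 0.180315 m.
Distance: √(0.13875² + 0.180315²) ≈ 0.227519 m.
That is 0.227519 m = 22.752 cm.

23 centimeters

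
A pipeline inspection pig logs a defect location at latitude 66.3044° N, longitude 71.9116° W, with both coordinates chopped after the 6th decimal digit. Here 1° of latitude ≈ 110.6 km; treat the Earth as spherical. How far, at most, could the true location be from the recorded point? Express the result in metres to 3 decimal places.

Truncating at 6 decimal places can drop up to a full unit in the last place, so each coordinate may be off by as much as 1e-06°.
Latitude error → 1e-06 × 110600 = 0.1106 m along the meridian.
E–W at 66.3044°: 1e-06° × 110600 × cos 66.3044° = 1e-06 × 110600 × 0.4019 ≈ 0.0444476 m.
The two errors are perpendicular, so the maximum displacement is √(0.1106² + 0.0444476²) ≈ 0.119197 m.

0.119 metres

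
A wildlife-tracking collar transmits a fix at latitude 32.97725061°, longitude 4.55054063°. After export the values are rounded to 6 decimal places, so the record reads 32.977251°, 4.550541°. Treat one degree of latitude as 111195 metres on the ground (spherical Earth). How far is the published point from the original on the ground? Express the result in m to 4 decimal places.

0.0554 m

The latitude changed by -0.00000039° and the longitude by -0.00000037°.
N–S: -0.00000039° × 111195 m/° = -0.0433661 m.
E–W at 32.9773°: -0.00000037° × 111195 × cos 32.9773° = -0.00000037 × 111195 × 0.8389 ≈ -0.0345136 m.
Combined displacement = (0.0433661² + 0.0345136²)^½ ≈ 0.0554239 m.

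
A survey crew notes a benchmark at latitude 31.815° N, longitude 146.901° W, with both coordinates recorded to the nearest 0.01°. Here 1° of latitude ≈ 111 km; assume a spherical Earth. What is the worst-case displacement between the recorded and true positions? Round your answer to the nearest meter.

Rounding to 2 decimal places leaves each coordinate within ±0.005° of the true value.
North–south component: 0.005° × 111000 = 555 m.
East–west component at 31.815°: 0.005° × 111000 × cos 31.815° ≈ 0.005 × 94322.8 ≈ 471.614 m.
Worst case both components are at the extreme and orthogonal: √(555² + 471.614²) ≈ 728.316 m.

728 meters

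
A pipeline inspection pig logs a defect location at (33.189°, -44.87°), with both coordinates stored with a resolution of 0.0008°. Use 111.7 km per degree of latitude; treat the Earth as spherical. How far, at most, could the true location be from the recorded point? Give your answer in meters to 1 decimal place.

58.3 meters

With a 0.0008° grid the true value lies within half a step, ±0.0008°/2 = ±0.0004°, of the stored one.
Latitude error → 0.0004 × 111700 = 44.68 m along the meridian.
East–west component at 33.189°: 0.0004° × 111700 × cos 33.189° ≈ 0.0004 × 93478.3 ≈ 37.3913 m.
Combining orthogonally: (44.68² + 37.3913²)^½ ≈ 58.2616 m.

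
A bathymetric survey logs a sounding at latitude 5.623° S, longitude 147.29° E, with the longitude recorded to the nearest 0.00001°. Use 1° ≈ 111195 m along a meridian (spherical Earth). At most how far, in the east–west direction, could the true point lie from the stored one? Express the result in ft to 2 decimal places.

Rounding to 5 decimal places leaves the longitude within ±5e-06° of the true value.
At latitude 5.623° a degree of longitude spans 111195 m × cos 5.623° = 111195 × 0.9952 ≈ 110660 m.
So at most 5e-06° × 110660 ≈ 0.5533 m east–west.
Converting: 0.5533 m × 3.2808 ft/m ≈ 1.8153 ft.

1.82 ft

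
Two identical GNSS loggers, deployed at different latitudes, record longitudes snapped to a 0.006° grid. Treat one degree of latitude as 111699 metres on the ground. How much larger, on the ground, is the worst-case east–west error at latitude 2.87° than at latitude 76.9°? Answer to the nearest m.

259 m

With a 0.006° grid the true value lies within half a step, ±0.006°/2 = ±0.003°, of the stored one.
At 2.87°: 0.003° × 111699 × cos 2.87° = 0.003 × 111699 × 0.9987 ≈ 334.68 m.
Error at 76.9° = 0.003° × 111699 × cos 76.9° ≈ 335.1 × 0.2267 = 75.95 m.
So the lower-latitude error exceeds the higher by 334.68 − 75.95 = 258.73 m.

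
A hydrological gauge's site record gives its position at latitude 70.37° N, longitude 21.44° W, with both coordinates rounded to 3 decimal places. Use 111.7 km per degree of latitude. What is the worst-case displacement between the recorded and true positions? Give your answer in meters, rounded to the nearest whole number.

59 meters

Rounding to 3 decimal places leaves each coordinate within ±0.0005° of the true value.
North–south component: 0.0005° × 111700 = 55.85 m.
E–W at 70.37°: 0.0005° × 111700 × cos 70.37° = 0.0005 × 111700 × 0.3359 ≈ 18.7625 m.
Worst case both components are at the extreme and orthogonal: √(55.85² + 18.7625²) ≈ 58.9174 m.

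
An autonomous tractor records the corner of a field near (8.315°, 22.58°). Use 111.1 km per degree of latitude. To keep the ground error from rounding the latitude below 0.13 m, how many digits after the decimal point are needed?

6 decimal places

One degree of latitude covers 111100 m.
With N decimal places the half-ulp bound is 0.5·10⁻ᴺ°, or 0.5·10⁻ᴺ × 111100 m on the ground.
Setting 55550 × 10⁻ᴺ ≤ 0.13 gives 10ᴺ ≥ 4.273e+05, i.e. N ≥ 5.63.
N = 5 would give 0.555 m (too coarse); N = 6 gives 0.0555 m ≤ 0.13 m.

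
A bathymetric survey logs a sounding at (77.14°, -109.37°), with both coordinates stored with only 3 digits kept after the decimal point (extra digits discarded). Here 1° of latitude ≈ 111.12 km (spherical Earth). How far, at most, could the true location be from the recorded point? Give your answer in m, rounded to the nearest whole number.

114 m

Truncating at 3 decimal places can drop up to a full unit in the last place, so each coordinate may be off by as much as 0.001°.
North–south component: 0.001° × 111120 = 111.12 m.
Longitude error → 0.001 × 111120 × cos 77.14° = 0.001 × 111120 × 0.2226 ≈ 24.7319 m.
Worst case both components are at the extreme and orthogonal: √(111.12² + 24.7319²) ≈ 113.839 m.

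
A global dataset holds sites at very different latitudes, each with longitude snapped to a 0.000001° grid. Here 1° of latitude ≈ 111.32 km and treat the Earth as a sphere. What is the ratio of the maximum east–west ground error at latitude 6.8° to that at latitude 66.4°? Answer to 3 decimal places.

2.480

With a 0.000001° grid the true value lies within half a step, ±0.000001°/2 = ±5e-07°, of the stored one.
Error at 6.8° = 5e-07° × 111320 × cos 6.8° ≈ 0.05566 × 0.9930 = 0.055268 m.
Error at 66.4° = 5e-07° × 111320 × cos 66.4° ≈ 0.05566 × 0.4003 = 0.022283 m.
The ratio reduces to cos 6.8° / cos 66.4° = 0.9930/0.4003 ≈ 2.4802.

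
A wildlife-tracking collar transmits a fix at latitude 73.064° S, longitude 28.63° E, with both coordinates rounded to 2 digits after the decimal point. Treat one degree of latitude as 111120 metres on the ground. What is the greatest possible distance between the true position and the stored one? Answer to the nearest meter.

Rounding to 2 decimal places leaves each coordinate within ±0.005° of the true value.
Latitude error → 0.005 × 111120 = 555.6 m along the meridian.
East–west component at 73.064°: 0.005° × 111120 × cos 73.064° ≈ 0.005 × 32369.6 ≈ 161.848 m.
Worst case both components are at the extreme and orthogonal: √(555.6² + 161.848²) ≈ 578.694 m.

579 meters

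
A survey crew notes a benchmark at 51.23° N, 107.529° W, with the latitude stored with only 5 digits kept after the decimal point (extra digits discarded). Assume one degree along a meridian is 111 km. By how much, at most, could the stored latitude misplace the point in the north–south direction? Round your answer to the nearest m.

1 m

Truncating at 5 decimal places can drop up to a full unit in the last place, so the latitude may be off by as much as 1e-05°.
North–south distance: 1e-05° × 111000 m/° = 1.11 m.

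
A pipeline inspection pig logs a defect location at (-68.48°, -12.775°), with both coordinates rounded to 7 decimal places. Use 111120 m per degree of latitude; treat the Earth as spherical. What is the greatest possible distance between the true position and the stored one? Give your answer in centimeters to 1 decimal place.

Rounding to 7 decimal places leaves each coordinate within ±5e-08° of the true value.
Latitude error → 5e-08 × 111120 = 0.005556 m along the meridian.
E–W at 68.48°: 5e-08° × 111120 × cos 68.48° = 5e-08 × 111120 × 0.3668 ≈ 0.00203809 m.
Worst case both components are at the extreme and orthogonal: √(0.005556² + 0.00203809²) ≈ 0.00591802 m.
That is 0.00591802 m = 0.5918 cm.

0.6 centimeters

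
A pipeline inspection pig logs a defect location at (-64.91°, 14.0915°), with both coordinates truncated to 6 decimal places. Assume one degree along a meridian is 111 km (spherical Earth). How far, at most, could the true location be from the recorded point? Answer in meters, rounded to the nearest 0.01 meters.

Truncating at 6 decimal places can drop up to a full unit in the last place, so each coordinate may be off by as much as 1e-06°.
N–S: 1e-06° × 111000 m/° = 0.111 m.
Longitude error → 1e-06 × 111000 × cos 64.91° = 1e-06 × 111000 × 0.4240 ≈ 0.0470686 m.
Worst case both components are at the extreme and orthogonal: √(0.111² + 0.0470686²) ≈ 0.120567 m.

0.12 meters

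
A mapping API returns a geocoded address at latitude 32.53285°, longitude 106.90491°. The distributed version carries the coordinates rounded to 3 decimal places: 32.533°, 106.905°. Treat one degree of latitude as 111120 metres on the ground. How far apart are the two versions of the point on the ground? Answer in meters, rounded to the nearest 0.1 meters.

18.7 meters

The latitude changed by -0.00015° and the longitude by -0.00009°.
North–south shift: -0.00015 × 111120 = -16.668 m.
East–west at this latitude: -0.00009° × 111120 × cos 32.533° ≈ -0.00009 × 93683.3 = -8.43149 m.
Combined displacement = (16.668² + 8.43149²)^½ ≈ 18.6792 m.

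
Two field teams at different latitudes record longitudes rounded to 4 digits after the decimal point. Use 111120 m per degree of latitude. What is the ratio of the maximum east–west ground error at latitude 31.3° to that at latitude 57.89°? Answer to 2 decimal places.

1.61

Rounding to 4 decimal places leaves the longitude within ±5e-05° of the true value.
Error at 31.3° = 5e-05° × 111120 × cos 31.3° ≈ 5.556 × 0.8545 = 4.7474 m.
Error at 57.89° = 5e-05° × 111120 × cos 57.89° ≈ 5.556 × 0.5315 = 2.9533 m.
The ratio reduces to cos 31.3° / cos 57.89° = 0.8545/0.5315 ≈ 1.6075.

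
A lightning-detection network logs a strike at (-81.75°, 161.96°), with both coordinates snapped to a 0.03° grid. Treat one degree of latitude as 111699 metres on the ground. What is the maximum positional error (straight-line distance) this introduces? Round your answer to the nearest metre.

With a 0.03° grid the true value lies within half a step, ±0.03°/2 = ±0.015°, of the stored one.
North–south component: 0.015° × 111699 = 1675.48 m.
East–west component at 81.75°: 0.015° × 111699 × cos 81.75° ≈ 0.015 × 16028 ≈ 240.42 m.
Combining orthogonally: (1675.48² + 240.42²)^½ ≈ 1692.65 m.

1693 metres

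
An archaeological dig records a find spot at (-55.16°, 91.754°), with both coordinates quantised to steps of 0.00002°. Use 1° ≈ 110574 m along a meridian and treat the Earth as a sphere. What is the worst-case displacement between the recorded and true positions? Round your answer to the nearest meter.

1 meters

With a 0.00002° grid the true value lies within half a step, ±0.00002°/2 = ±1e-05°, of the stored one.
N–S: 1e-05° × 110574 m/° = 1.10574 m.
Longitude error → 1e-05 × 110574 × cos 55.16° = 1e-05 × 110574 × 0.5713 ≈ 0.631695 m.
Worst case both components are at the extreme and orthogonal: √(1.10574² + 0.631695²) ≈ 1.27346 m.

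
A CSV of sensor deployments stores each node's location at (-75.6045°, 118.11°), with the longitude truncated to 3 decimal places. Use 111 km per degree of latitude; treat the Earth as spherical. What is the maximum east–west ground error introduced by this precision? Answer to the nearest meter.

28 meters

Truncating at 3 decimal places can drop up to a full unit in the last place, so the longitude may be off by as much as 0.001°.
One degree of longitude at 75.6045° is 111000 × cos 75.6045° ≈ 111000 × 0.2486 = 27596.1 m.
Maximum E–W displacement: 0.001 × 27596.1 = 27.5961 m.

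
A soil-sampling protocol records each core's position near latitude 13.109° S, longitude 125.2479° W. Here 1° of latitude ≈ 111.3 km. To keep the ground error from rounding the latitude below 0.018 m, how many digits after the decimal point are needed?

One degree of latitude covers 111300 m.
N decimal places → at most half a unit in the last place, 0.5 × 10⁻ᴺ° = 111300/2 × 10⁻ᴺ m.
Need 0.5 × 111300 × 10⁻ᴺ ≤ 0.018 → 10⁻ᴺ ≤ 3.235e-07, so N ≥ 6.49.
So 7 decimal places suffice (0.00556 m); 6 would allow up to 0.0556 m.

7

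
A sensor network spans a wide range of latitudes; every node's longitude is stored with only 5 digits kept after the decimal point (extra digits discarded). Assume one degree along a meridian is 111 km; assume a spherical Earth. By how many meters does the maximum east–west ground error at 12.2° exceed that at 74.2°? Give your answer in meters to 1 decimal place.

0.8 meters

Truncating at 5 decimal places can drop up to a full unit in the last place, so the longitude may be off by as much as 1e-05°.
At 12.2°: 1e-05° × 111000 × cos 12.2° = 1e-05 × 111000 × 0.9774 ≈ 1.0849 m.
Error at 74.2° = 1e-05° × 111000 × cos 74.2° ≈ 1.11 × 0.2723 = 0.30223 m.
So the lower-latitude error exceeds the higher by 1.0849 − 0.30223 = 0.7827 m.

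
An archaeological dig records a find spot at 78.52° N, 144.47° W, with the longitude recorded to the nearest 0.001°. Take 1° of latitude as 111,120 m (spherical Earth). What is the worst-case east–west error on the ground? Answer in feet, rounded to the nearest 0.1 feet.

36.3 feet

Rounding to 3 decimal places leaves the longitude within ±0.0005° of the true value.
One degree of longitude at 78.52° is 111120 × cos 78.52° ≈ 111120 × 0.1990 = 22115.8 m.
Maximum E–W displacement: 0.0005 × 22115.8 = 11.0579 m.
In feet: 11.0579 m ÷ 0.3048 ≈ 36.279 ft.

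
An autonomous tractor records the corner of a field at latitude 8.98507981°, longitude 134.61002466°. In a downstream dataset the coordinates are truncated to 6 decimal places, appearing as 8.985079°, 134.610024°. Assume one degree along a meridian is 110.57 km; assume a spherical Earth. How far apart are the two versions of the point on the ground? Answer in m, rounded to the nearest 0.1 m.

0.1 m

Δlat = 8.98507981 − 8.985079 = +0.00000081°; Δlon = 134.61002466 − 134.610024 = +0.00000066°.
N–S: 0.00000081° × 110570 m/° = 0.0895617 m.
East–west at this latitude: 0.00000066° × 110570 × cos 8.98508° ≈ 0.00000066 × 109213 = 0.0720807 m.
Combined displacement = (0.0895617² + 0.0720807²)^½ ≈ 0.114965 m.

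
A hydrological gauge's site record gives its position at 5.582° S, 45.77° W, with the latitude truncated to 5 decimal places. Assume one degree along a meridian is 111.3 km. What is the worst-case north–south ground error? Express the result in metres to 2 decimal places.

1.11 metres

Truncating at 5 decimal places can drop up to a full unit in the last place, so the latitude may be off by as much as 1e-05°.
So the N–S error is at most 1e-05 × 111300 = 1.113 m.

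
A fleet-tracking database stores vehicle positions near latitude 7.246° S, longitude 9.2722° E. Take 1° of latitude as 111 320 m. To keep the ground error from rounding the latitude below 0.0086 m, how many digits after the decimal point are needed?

One degree of latitude covers 111320 m.
Rounding to N decimal places gives at most 0.5 × 10⁻ᴺ degrees of error, i.e. 0.5 × 10⁻ᴺ × 111320 m.
Need 0.5 × 111320 × 10⁻ᴺ ≤ 0.0086 → 10⁻ᴺ ≤ 1.545e-07, so N ≥ 6.81.
N = 6 would give 0.0557 m (too coarse); N = 7 gives 0.00557 m ≤ 0.0086 m.

7 decimal places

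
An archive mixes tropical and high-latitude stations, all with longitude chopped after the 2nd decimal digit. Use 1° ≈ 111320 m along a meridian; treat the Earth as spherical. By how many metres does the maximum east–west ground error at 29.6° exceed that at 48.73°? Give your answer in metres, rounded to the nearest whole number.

234 metres

Truncating at 2 decimal places can drop up to a full unit in the last place, so the longitude may be off by as much as 0.01°.
Error at 29.6° = 0.01° × 111320 × cos 29.6° ≈ 1113.2 × 0.8695 = 967.92 m.
Error at 48.73° = 0.01° × 111320 × cos 48.73° ≈ 1113.2 × 0.6596 = 734.28 m.
So the lower-latitude error exceeds the higher by 967.92 − 734.28 = 233.65 m.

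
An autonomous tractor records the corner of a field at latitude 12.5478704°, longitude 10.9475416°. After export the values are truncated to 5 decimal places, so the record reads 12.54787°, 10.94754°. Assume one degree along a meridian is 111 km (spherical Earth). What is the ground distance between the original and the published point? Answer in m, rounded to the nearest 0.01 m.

The latitude changed by +0.0000004° and the longitude by +0.0000016°.
N–S: 0.0000004° × 111000 m/° = 0.0444 m.
East–west at this latitude: 0.0000016° × 111000 × cos 12.5479° ≈ 0.0000016 × 108349 = 0.173358 m.
Hypotenuse of the two orthogonal shifts: √(0.0444² + 0.173358²) = 0.178953 m.

0.18 m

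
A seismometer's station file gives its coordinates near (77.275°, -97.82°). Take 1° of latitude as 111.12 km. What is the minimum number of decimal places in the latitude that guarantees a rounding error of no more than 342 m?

3

One degree of latitude covers 111120 m.
N decimal places → at most half a unit in the last place, 0.5 × 10⁻ᴺ° = 111120/2 × 10⁻ᴺ m.
Setting 55560 × 10⁻ᴺ ≤ 342 gives 10ᴺ ≥ 162.5, i.e. N ≥ 2.21.
N = 2 would give 556 m (too coarse); N = 3 gives 55.6 m ≤ 342 m.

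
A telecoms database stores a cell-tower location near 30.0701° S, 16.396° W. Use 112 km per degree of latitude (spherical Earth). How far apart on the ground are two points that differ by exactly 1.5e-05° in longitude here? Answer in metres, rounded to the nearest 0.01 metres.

1.45 metres

At 30.0701° a degree of longitude is 112000 × cos 30.0701° ≈ 96926.3 m, so 1.5e-05° corresponds to 1.45389 m.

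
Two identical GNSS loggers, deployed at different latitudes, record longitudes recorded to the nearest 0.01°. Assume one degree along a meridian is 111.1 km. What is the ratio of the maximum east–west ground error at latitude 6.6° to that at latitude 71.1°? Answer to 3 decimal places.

3.067

Rounding to 2 decimal places leaves the longitude within ±0.005° of the true value.
At 6.6°: 0.005° × 111100 × cos 6.6° = 0.005 × 111100 × 0.9934 ≈ 551.82 m.
Error at 71.1° = 0.005° × 111100 × cos 71.1° ≈ 555.5 × 0.3239 = 179.94 m.
Ratio: 551.82 / 179.94 = cos 6.6° / cos 71.1° ≈ 3.0667.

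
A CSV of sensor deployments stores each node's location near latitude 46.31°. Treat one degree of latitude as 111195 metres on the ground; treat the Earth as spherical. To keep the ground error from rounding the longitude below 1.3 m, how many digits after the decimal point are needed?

5 decimal places

At 46.31° one degree of longitude covers 111195 × cos 46.31° ≈ 111195 × 0.6908 ≈ 76808.6 m.
Rounding to N decimal places gives at most 0.5 × 10⁻ᴺ degrees of error, i.e. 0.5 × 10⁻ᴺ × 76808.6 m.
Need 0.5 × 76808.6 × 10⁻ᴺ ≤ 1.3 → 10⁻ᴺ ≤ 3.385e-05, so N ≥ 4.47.
N = 4 would give 3.84 m (too coarse); N = 5 gives 0.384 m ≤ 1.3 m.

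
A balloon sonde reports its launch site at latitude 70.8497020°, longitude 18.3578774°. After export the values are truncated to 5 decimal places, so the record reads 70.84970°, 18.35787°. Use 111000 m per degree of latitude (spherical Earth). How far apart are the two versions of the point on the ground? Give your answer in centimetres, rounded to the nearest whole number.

The latitude changed by +0.0000020° and the longitude by +0.0000074°.
North–south shift: 0.0000020 × 111000 = 0.222 m.
East–west at this latitude: 0.0000074° × 111000 × cos 70.8497° ≈ 0.0000074 × 36413.3 = 0.269458 m.
Distance: √(0.222² + 0.269458²) ≈ 0.34913 m.
That is 0.34913 m = 34.913 cm.

35 centimetres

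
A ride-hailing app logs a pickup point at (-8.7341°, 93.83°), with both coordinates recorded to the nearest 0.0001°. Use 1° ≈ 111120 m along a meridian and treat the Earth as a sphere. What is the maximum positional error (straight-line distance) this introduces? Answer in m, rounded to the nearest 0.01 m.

Rounding to 4 decimal places leaves each coordinate within ±5e-05° of the true value.
N–S: 5e-05° × 111120 m/° = 5.556 m.
East–west component at 8.7341°: 5e-05° × 111120 × cos 8.7341° ≈ 5e-05 × 109831 ≈ 5.49157 m.
Combining orthogonally: (5.556² + 5.49157²)^½ ≈ 7.81195 m.

7.81 m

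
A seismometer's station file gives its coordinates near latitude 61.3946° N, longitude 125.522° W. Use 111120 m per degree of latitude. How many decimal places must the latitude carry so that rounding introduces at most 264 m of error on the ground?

3

One degree of latitude covers 111120 m.
Rounding to N decimal places gives at most 0.5 × 10⁻ᴺ degrees of error, i.e. 0.5 × 10⁻ᴺ × 111120 m.
Setting 55560 × 10⁻ᴺ ≤ 264 gives 10ᴺ ≥ 210.5, i.e. N ≥ 2.32.
N = 2 would give 556 m (too coarse); N = 3 gives 55.6 m ≤ 264 m.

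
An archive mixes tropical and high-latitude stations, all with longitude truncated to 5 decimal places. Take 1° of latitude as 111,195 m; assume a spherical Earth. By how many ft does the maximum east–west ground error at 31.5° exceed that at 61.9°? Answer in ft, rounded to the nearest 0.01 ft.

1.39 ft

Truncating at 5 decimal places can drop up to a full unit in the last place, so the longitude may be off by as much as 1e-05°.
At 31.5°: 1e-05° × 111195 × cos 31.5° = 1e-05 × 111195 × 0.8526 ≈ 0.94809 m.
At 61.9°: 1e-05° × 111195 × cos 61.9° = 1e-05 × 111195 × 0.4710 ≈ 0.52374 m.
Difference: 0.94809 − 0.52374 = 0.42435 m.
Converting: 0.424352 m × 3.2808 ft/m ≈ 1.3922 ft.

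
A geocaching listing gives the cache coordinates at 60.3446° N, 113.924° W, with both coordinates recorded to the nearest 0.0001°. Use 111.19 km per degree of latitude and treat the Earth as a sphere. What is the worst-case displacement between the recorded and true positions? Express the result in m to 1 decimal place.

6.2 m

Rounding to 4 decimal places leaves each coordinate within ±5e-05° of the true value.
Latitude error → 5e-05 × 111190 = 5.5595 m along the meridian.
E–W at 60.3446°: 5e-05° × 111190 × cos 60.3446° = 5e-05 × 111190 × 0.4948 ≈ 2.75074 m.
The two errors are perpendicular, so the maximum displacement is √(5.5595² + 2.75074²) ≈ 6.20279 m.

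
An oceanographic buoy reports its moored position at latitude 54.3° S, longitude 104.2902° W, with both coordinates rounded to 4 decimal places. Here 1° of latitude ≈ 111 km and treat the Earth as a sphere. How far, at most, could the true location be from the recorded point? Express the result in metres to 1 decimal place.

Rounding to 4 decimal places leaves each coordinate within ±5e-05° of the true value.
Latitude error → 5e-05 × 111000 = 5.55 m along the meridian.
E–W at 54.3°: 5e-05° × 111000 × cos 54.3° = 5e-05 × 111000 × 0.5835 ≈ 3.23865 m.
The two errors are perpendicular, so the maximum displacement is √(5.55² + 3.23865²) ≈ 6.42584 m.

6.4 metres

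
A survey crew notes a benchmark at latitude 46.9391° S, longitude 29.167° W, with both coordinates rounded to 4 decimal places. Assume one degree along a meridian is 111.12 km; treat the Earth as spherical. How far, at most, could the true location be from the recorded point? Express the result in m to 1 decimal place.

6.7 m

Rounding to 4 decimal places leaves each coordinate within ±5e-05° of the true value.
North–south component: 5e-05° × 111120 = 5.556 m.
Longitude error → 5e-05 × 111120 × cos 46.9391° = 5e-05 × 111120 × 0.6828 ≈ 3.7935 m.
Combining orthogonally: (5.556² + 3.7935²)^½ ≈ 6.72754 m.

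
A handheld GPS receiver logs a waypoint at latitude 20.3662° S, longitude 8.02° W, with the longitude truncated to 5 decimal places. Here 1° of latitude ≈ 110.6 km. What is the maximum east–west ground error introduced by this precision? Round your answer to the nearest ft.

3 ft

Truncating at 5 decimal places can drop up to a full unit in the last place, so the longitude may be off by as much as 1e-05°.
Parallels shrink by cos φ, so at 20.3662° a degree of longitude is 110600 × 0.9375 ≈ 103686 m.
East–west error: 1e-05° × 103686 m/° ≈ 1.03686 m.
In feet: 1.03686 m ÷ 0.3048 ≈ 3.4018 ft.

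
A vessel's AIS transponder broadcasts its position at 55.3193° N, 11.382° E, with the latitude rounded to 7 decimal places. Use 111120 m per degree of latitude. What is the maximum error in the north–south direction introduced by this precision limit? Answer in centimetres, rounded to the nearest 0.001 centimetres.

0.556 centimetres

Rounding to 7 decimal places leaves the latitude within ±5e-08° of the true value.
Along the meridian that is 5e-08° × 111120 m/° = 0.005556 m.
That is 0.005556 m = 0.5556 cm.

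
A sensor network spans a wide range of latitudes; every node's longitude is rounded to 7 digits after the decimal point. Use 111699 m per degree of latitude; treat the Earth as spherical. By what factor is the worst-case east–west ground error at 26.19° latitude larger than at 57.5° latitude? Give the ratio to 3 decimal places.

1.670

Rounding to 7 decimal places leaves the longitude within ±5e-08° of the true value.
Error at 26.19° = 5e-08° × 111699 × cos 26.19° ≈ 0.0055849 × 0.8973 = 0.0050116 m.
Error at 57.5° = 5e-08° × 111699 × cos 57.5° ≈ 0.0055849 × 0.5373 = 0.0030008 m.
Ratio: 0.0050116 / 0.0030008 = cos 26.19° / cos 57.5° ≈ 1.6701.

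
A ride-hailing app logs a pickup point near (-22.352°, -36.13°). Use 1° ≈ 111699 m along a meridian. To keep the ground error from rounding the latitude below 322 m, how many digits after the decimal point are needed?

One degree of latitude covers 111699 m.
N decimal places → at most half a unit in the last place, 0.5 × 10⁻ᴺ° = 111699/2 × 10⁻ᴺ m.
Setting 55849.5 × 10⁻ᴺ ≤ 322 gives 10ᴺ ≥ 173.4, i.e. N ≥ 2.24.
At 2 places the error can reach 558 m, but 3 places keeps it to 55.8 m.

3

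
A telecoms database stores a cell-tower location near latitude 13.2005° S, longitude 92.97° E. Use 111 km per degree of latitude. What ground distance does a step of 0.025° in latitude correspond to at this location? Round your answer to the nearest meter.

0.025° × 111000 m/° = 2775 m.

2775 meters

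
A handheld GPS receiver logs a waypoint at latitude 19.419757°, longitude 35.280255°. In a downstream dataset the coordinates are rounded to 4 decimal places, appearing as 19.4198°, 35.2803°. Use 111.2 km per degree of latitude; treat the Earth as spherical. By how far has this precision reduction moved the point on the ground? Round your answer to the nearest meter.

Δlat = 19.419757 − 19.4198 = -0.000043°; Δlon = 35.280255 − 35.2803 = -0.000045°.
N–S: -0.000043° × 111200 m/° = -4.7816 m.
East–west at this latitude: -0.000045° × 111200 × cos 19.4198° ≈ -0.000045 × 104874 = -4.71931 m.
Hypotenuse of the two orthogonal shifts: √(4.7816² + 4.71931²) = 6.7183 m.

7 meters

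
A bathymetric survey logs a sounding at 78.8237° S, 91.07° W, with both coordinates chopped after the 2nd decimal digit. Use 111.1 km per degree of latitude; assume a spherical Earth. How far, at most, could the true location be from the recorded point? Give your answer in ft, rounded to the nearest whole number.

3713 ft

Truncating at 2 decimal places can drop up to a full unit in the last place, so each coordinate may be off by as much as 0.01°.
North–south component: 0.01° × 111100 = 1111 m.
E–W at 78.8237°: 0.01° × 111100 × cos 78.8237° = 0.01 × 111100 × 0.1938 ≈ 215.344 m.
The two errors are perpendicular, so the maximum displacement is √(1111² + 215.344²) ≈ 1131.68 m.
In feet: 1131.68 m ÷ 0.3048 ≈ 3712.9 ft.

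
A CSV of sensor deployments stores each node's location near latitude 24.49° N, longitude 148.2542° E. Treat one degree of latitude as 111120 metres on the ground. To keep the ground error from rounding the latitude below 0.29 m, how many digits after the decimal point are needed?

One degree of latitude covers 111120 m.
N decimal places → at most half a unit in the last place, 0.5 × 10⁻ᴺ° = 111120/2 × 10⁻ᴺ m.
Need 0.5 × 111120 × 10⁻ᴺ ≤ 0.29 → 10⁻ᴺ ≤ 5.220e-06, so N ≥ 5.28.
At 5 places the error can reach 0.556 m, but 6 places keeps it to 0.0556 m.

6 decimal places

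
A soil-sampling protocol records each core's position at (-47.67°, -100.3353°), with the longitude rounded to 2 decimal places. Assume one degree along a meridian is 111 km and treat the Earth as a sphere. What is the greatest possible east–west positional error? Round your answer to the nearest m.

Rounding to 2 decimal places leaves the longitude within ±0.005° of the true value.
One degree of longitude at 47.67° is 111000 × cos 47.67° ≈ 111000 × 0.6734 = 74747.4 m.
So at most 0.005° × 74747.4 ≈ 373.737 m east–west.

374 m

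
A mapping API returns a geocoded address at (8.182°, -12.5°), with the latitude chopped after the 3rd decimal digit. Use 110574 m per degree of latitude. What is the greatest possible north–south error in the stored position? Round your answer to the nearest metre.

111 metres

Truncating at 3 decimal places can drop up to a full unit in the last place, so the latitude may be off by as much as 0.001°.
Along the meridian that is 0.001° × 110574 m/° = 110.574 m.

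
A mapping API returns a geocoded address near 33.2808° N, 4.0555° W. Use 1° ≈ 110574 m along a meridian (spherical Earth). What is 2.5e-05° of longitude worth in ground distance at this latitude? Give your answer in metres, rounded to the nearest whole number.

2.5e-05° of longitude at 33.2808° is 2.5e-05 × 110574 × cos 33.2808° ≈ 2.5e-05 × 92438.9 = 2.31097 m.

2 metres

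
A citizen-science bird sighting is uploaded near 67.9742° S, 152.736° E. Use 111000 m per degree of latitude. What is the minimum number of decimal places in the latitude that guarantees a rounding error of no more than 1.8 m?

5 decimal places

One degree of latitude covers 111000 m.
Rounding to N decimal places gives at most 0.5 × 10⁻ᴺ degrees of error, i.e. 0.5 × 10⁻ᴺ × 111000 m.
Need 0.5 × 111000 × 10⁻ᴺ ≤ 1.8 → 10⁻ᴺ ≤ 3.243e-05, so N ≥ 4.49.
N = 4 would give 5.55 m (too coarse); N = 5 gives 0.555 m ≤ 1.8 m.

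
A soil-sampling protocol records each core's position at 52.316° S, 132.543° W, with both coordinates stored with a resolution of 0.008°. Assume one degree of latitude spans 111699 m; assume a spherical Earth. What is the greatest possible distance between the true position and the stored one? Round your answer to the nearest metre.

With a 0.008° grid the true value lies within half a step, ±0.008°/2 = ±0.004°, of the stored one.
N–S: 0.004° × 111699 m/° = 446.796 m.
East–west component at 52.316°: 0.004° × 111699 × cos 52.316° ≈ 0.004 × 68282.3 ≈ 273.129 m.
Worst case both components are at the extreme and orthogonal: √(446.796² + 273.129²) ≈ 523.666 m.

524 metres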